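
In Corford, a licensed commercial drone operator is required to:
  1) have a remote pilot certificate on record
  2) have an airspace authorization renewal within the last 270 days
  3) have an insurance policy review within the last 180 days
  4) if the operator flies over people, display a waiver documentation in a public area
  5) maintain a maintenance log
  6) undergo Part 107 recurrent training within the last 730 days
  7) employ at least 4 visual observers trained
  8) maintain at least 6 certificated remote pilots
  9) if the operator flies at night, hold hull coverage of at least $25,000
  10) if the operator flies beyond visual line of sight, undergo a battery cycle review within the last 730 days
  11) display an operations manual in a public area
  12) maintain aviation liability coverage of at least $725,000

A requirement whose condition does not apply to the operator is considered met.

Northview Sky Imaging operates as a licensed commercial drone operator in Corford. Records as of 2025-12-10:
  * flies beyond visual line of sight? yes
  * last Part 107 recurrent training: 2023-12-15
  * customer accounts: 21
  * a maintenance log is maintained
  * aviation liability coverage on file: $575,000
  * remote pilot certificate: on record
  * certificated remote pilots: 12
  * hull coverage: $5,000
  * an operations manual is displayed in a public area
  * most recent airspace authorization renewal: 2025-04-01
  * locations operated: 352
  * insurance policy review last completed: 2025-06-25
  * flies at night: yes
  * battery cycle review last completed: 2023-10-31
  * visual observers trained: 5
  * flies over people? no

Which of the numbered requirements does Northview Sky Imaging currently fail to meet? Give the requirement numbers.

1. remote pilot certificate present → met
2. airspace authorization renewal 253 days ago vs limit 270 → met
3. insurance policy review 168 days ago vs limit 180 → met
4. condition 'flies over people' does not hold → requirement n/a → met
5. maintenance log present → met
6. Part 107 recurrent training 726 days ago vs limit 730 → met
7. visual observers trained 5 ≥ 4 → met
8. certificated remote pilots 12 ≥ 6 → met
9. condition 'flies at night' holds; hull coverage $5,000 < $25,000 → not met
10. condition 'flies beyond visual line of sight' holds; battery cycle review 771 days ago vs limit 730 → not met
11. operations manual present → met
12. aviation liability coverage $575,000 < $725,000 → not met
Not met: 9, 10, 12

9, 10, 12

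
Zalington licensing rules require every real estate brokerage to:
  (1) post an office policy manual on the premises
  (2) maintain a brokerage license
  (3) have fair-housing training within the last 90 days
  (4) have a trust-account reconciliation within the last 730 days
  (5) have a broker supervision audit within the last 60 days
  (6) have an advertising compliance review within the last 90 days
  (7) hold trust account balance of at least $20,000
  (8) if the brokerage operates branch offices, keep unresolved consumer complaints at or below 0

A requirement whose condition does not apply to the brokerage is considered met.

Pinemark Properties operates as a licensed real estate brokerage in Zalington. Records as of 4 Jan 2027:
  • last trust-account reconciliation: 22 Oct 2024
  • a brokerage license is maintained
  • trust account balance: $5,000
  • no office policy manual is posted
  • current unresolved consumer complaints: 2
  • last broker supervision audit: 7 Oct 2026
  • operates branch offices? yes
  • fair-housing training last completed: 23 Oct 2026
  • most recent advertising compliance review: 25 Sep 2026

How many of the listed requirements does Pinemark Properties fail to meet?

6

1. office policy manual absent → not met
2. brokerage license present → met
3. fair-housing training 73 days ago vs limit 90 → met
4. trust-account reconciliation 804 days ago vs limit 730 → not met
5. broker supervision audit 89 days ago vs limit 60 → not met
6. advertising compliance review 101 days ago vs limit 90 → not met
7. trust account balance $5,000 < $20,000 → not met
8. condition 'operates branch offices' holds; unresolved consumer complaints 2 > 0 → not met
Not met: 6 of 8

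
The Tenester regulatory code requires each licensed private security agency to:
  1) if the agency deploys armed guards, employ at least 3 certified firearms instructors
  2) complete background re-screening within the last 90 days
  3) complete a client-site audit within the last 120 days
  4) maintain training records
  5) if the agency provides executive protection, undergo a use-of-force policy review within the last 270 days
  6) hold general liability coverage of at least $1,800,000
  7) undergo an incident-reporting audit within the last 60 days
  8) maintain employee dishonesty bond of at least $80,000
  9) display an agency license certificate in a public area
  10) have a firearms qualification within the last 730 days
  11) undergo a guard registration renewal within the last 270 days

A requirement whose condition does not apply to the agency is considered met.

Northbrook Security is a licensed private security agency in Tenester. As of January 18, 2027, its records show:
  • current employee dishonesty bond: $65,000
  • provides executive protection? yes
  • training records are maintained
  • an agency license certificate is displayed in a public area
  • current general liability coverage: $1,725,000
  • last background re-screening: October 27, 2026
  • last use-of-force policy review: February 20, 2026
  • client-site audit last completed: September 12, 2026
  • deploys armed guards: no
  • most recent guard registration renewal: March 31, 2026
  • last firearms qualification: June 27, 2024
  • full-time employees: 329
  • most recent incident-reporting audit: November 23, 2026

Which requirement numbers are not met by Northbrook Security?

1. condition 'deploys armed guards' does not hold → requirement n/a → met
2. background re-screening 83 days ago vs limit 90 → met
3. client-site audit 128 days ago vs limit 120 → not met
4. training records present → met
5. condition 'provides executive protection' holds; use-of-force policy review 332 days ago vs limit 270 → not met
6. general liability coverage $1,725,000 < $1,800,000 → not met
7. incident-reporting audit 56 days ago vs limit 60 → met
8. employee dishonesty bond $65,000 < $80,000 → not met
9. agency license certificate present → met
10. firearms qualification 935 days ago vs limit 730 → not met
11. guard registration renewal 293 days ago vs limit 270 → not met
Not met: 3, 5, 6, 8, 10, 11

3, 5, 6, 8, 10, 11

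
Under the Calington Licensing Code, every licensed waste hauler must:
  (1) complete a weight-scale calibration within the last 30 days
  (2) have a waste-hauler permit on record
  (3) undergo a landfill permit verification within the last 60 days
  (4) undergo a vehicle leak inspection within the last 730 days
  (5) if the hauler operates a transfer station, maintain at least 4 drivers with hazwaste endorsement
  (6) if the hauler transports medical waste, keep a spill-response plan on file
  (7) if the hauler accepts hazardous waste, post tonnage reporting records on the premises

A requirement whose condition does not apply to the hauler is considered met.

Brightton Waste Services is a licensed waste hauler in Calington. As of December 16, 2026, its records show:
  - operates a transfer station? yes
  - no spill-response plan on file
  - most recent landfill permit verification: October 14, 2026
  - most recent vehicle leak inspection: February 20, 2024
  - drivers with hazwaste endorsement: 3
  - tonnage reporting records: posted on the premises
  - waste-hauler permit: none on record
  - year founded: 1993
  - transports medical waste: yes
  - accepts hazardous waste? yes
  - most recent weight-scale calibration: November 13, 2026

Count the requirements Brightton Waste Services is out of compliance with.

1. weight-scale calibration 33 days ago vs limit 30 → not met
2. waste-hauler permit absent → not met
3. landfill permit verification 63 days ago vs limit 60 → not met
4. vehicle leak inspection 1030 days ago vs limit 730 → not met
5. condition 'operates a transfer station' holds; drivers with hazwaste endorsement 3 < 4 → not met
6. condition 'transports medical waste' holds; spill-response plan absent → not met
7. condition 'accepts hazardous waste' holds; tonnage reporting records present → met
Not met: 6 of 7

6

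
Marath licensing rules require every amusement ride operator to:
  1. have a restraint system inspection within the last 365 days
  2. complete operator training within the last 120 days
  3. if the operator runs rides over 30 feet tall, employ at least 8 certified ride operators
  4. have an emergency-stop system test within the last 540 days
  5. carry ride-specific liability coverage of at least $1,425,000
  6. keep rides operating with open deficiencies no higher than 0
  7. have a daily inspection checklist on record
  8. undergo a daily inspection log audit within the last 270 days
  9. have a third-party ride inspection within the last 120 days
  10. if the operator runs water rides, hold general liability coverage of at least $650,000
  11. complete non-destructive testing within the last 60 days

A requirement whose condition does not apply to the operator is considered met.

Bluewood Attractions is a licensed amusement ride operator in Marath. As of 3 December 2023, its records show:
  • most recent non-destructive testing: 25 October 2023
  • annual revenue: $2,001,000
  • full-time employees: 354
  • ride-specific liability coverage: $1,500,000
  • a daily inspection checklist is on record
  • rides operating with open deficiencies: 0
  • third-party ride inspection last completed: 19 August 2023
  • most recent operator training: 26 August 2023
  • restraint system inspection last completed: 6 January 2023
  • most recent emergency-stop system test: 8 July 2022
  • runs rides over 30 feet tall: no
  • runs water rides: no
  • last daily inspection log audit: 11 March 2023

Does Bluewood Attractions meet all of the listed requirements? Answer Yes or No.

1. restraint system inspection 331 days ago vs limit 365 → met
2. operator training 99 days ago vs limit 120 → met
3. condition 'runs rides over 30 feet tall' does not hold → requirement n/a → met
4. emergency-stop system test 513 days ago vs limit 540 → met
5. ride-specific liability coverage $1,500,000 ≥ $1,425,000 → met
6. rides operating with open deficiencies 0 ≤ 0 → met
7. daily inspection checklist present → met
8. daily inspection log audit 267 days ago vs limit 270 → met
9. third-party ride inspection 106 days ago vs limit 120 → met
10. condition 'runs water rides' does not hold → requirement n/a → met
11. non-destructive testing 39 days ago vs limit 60 → met
All met.

Yes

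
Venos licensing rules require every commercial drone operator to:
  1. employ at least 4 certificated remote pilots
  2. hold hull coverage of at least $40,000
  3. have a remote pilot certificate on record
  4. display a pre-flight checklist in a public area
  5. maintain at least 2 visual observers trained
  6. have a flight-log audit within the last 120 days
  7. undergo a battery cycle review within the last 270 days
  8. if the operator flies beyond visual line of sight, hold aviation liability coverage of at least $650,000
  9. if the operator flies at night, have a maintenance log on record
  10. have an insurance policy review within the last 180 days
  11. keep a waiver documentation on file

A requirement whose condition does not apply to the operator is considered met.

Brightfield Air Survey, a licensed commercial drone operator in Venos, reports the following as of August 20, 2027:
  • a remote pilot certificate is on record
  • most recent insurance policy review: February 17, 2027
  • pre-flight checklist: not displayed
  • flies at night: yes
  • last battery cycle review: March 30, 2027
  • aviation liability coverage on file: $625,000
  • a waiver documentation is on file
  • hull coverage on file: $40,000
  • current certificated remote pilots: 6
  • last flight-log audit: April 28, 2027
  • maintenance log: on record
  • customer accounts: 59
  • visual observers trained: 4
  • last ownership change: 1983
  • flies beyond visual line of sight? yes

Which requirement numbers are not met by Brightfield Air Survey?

4, 8, 10

1. certificated remote pilots 6 ≥ 4 → met
2. hull coverage $40,000 ≥ $40,000 → met
3. remote pilot certificate present → met
4. pre-flight checklist absent → not met
5. visual observers trained 4 ≥ 2 → met
6. flight-log audit 114 days ago vs limit 120 → met
7. battery cycle review 143 days ago vs limit 270 → met
8. condition 'flies beyond visual line of sight' holds; aviation liability coverage $625,000 < $650,000 → not met
9. condition 'flies at night' holds; maintenance log present → met
10. insurance policy review 184 days ago vs limit 180 → not met
11. waiver documentation present → met
Not met: 4, 8, 10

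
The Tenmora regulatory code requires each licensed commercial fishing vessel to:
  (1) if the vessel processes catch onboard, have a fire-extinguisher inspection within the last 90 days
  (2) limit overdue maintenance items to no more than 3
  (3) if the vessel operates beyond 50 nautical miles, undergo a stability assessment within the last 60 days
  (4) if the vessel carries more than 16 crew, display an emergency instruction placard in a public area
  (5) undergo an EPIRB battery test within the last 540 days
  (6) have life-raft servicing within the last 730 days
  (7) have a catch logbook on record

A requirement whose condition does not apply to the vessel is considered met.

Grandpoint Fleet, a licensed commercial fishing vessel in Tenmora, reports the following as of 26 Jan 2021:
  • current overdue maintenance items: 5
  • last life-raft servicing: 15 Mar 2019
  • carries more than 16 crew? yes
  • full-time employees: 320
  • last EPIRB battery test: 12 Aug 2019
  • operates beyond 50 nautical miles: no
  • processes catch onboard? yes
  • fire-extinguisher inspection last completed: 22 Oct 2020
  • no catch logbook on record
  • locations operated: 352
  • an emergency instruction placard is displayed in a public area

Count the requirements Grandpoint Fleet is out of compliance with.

3

1. condition 'processes catch onboard' holds; fire-extinguisher inspection 96 days ago vs limit 90 → not met
2. overdue maintenance items 5 > 3 → not met
3. condition 'operates beyond 50 nautical miles' does not hold → requirement n/a → met
4. condition 'carries more than 16 crew' holds; emergency instruction placard present → met
5. EPIRB battery test 533 days ago vs limit 540 → met
6. life-raft servicing 683 days ago vs limit 730 → met
7. catch logbook absent → not met
Not met: 3 of 7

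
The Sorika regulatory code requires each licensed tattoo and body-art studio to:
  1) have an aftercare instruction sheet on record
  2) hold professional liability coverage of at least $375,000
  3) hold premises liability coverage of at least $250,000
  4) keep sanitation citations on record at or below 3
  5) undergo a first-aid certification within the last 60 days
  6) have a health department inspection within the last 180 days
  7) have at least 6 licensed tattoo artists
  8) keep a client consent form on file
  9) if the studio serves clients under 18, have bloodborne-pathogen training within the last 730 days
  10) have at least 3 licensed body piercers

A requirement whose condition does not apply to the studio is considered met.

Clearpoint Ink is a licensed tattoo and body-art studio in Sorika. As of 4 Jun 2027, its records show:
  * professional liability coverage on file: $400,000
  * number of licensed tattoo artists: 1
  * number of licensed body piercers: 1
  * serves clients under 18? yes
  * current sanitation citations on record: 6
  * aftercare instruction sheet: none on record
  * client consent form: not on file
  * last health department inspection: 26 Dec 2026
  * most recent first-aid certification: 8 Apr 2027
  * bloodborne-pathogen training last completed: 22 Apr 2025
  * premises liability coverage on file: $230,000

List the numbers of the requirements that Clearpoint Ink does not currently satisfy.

1, 3, 4, 7, 8, 9, 10

1. aftercare instruction sheet absent → not met
2. professional liability coverage $400,000 ≥ $375,000 → met
3. premises liability coverage $230,000 < $250,000 → not met
4. sanitation citations on record 6 > 3 → not met
5. first-aid certification 57 days ago vs limit 60 → met
6. health department inspection 160 days ago vs limit 180 → met
7. licensed tattoo artists 1 < 6 → not met
8. client consent form absent → not met
9. condition 'serves clients under 18' holds; bloodborne-pathogen training 773 days ago vs limit 730 → not met
10. licensed body piercers 1 < 3 → not met
Not met: 1, 3, 4, 7, 8, 9, 10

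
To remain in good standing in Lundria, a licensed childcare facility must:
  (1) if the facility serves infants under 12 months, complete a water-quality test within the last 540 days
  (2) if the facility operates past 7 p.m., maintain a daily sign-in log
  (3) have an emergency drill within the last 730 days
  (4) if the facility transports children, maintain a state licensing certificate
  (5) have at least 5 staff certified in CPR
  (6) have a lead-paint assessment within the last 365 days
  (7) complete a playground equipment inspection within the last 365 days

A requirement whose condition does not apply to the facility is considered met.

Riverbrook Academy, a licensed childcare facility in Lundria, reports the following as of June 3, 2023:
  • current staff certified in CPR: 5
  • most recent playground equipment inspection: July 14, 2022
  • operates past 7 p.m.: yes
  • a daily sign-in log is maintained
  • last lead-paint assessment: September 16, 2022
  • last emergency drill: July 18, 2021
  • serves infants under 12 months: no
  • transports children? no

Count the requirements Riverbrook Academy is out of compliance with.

1. condition 'serves infants under 12 months' does not hold → requirement n/a → met
2. condition 'operates past 7 p.m.' holds; daily sign-in log present → met
3. emergency drill 685 days ago vs limit 730 → met
4. condition 'transports children' does not hold → requirement n/a → met
5. staff certified in CPR 5 ≥ 5 → met
6. lead-paint assessment 260 days ago vs limit 365 → met
7. playground equipment inspection 324 days ago vs limit 365 → met
Not met: 0 of 7

0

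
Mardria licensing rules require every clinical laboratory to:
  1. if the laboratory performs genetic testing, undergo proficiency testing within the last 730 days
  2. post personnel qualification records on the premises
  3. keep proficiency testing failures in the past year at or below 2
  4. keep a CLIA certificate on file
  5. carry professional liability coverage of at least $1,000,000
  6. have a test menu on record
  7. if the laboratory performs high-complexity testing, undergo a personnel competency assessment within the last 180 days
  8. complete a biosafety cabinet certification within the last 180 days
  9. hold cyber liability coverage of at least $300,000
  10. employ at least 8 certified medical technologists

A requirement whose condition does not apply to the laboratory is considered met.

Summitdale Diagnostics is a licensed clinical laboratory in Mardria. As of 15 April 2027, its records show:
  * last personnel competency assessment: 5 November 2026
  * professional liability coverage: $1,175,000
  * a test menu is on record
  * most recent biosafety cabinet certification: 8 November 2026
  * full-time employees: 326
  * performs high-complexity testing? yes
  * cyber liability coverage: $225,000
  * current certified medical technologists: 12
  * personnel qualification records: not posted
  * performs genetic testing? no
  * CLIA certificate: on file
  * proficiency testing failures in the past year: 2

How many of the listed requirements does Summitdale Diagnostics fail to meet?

1. condition 'performs genetic testing' does not hold → requirement n/a → met
2. personnel qualification records absent → not met
3. proficiency testing failures in the past year 2 ≤ 2 → met
4. CLIA certificate present → met
5. professional liability coverage $1,175,000 ≥ $1,000,000 → met
6. test menu present → met
7. condition 'performs high-complexity testing' holds; personnel competency assessment 161 days ago vs limit 180 → met
8. biosafety cabinet certification 158 days ago vs limit 180 → met
9. cyber liability coverage $225,000 < $300,000 → not met
10. certified medical technologists 12 ≥ 8 → met
Not met: 2 of 10

2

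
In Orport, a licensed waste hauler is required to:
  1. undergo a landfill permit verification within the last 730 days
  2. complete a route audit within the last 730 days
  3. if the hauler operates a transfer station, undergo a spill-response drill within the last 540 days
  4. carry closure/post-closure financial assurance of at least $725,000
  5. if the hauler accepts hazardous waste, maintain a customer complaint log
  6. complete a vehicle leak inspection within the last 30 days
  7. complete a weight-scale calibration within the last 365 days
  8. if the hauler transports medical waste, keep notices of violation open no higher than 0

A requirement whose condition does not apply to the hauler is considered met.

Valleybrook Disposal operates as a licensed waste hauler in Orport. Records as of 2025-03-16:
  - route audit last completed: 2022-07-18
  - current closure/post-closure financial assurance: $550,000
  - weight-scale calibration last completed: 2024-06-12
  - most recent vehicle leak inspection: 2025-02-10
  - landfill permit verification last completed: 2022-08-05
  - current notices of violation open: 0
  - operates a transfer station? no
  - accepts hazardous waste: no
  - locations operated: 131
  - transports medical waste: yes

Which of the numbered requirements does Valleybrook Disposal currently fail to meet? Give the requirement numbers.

1, 2, 4, 6

1. landfill permit verification 954 days ago vs limit 730 → not met
2. route audit 972 days ago vs limit 730 → not met
3. condition 'operates a transfer station' does not hold → requirement n/a → met
4. closure/post-closure financial assurance $550,000 < $725,000 → not met
5. condition 'accepts hazardous waste' does not hold → requirement n/a → met
6. vehicle leak inspection 34 days ago vs limit 30 → not met
7. weight-scale calibration 277 days ago vs limit 365 → met
8. condition 'transports medical waste' holds; notices of violation open 0 ≤ 0 → met
Not met: 1, 2, 4, 6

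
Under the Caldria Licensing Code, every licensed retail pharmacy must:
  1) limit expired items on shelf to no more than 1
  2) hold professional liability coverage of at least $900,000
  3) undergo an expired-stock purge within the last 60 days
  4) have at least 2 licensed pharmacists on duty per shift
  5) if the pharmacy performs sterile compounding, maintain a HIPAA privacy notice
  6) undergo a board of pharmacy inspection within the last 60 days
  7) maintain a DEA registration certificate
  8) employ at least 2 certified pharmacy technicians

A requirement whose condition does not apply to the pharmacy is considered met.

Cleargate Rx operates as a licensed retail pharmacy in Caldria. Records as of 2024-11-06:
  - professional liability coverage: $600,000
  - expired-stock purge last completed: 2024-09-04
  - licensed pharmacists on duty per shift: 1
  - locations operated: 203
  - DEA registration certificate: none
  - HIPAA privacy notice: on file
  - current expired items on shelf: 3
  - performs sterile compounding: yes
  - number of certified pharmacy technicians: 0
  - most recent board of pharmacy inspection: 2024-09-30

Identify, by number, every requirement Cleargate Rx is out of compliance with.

1, 2, 3, 4, 7, 8

1. expired items on shelf 3 > 1 → not met
2. professional liability coverage $600,000 < $900,000 → not met
3. expired-stock purge 63 days ago vs limit 60 → not met
4. licensed pharmacists on duty per shift 1 < 2 → not met
5. condition 'performs sterile compounding' holds; HIPAA privacy notice present → met
6. board of pharmacy inspection 37 days ago vs limit 60 → met
7. DEA registration certificate absent → not met
8. certified pharmacy technicians 0 < 2 → not met
Not met: 1, 2, 3, 4, 7, 8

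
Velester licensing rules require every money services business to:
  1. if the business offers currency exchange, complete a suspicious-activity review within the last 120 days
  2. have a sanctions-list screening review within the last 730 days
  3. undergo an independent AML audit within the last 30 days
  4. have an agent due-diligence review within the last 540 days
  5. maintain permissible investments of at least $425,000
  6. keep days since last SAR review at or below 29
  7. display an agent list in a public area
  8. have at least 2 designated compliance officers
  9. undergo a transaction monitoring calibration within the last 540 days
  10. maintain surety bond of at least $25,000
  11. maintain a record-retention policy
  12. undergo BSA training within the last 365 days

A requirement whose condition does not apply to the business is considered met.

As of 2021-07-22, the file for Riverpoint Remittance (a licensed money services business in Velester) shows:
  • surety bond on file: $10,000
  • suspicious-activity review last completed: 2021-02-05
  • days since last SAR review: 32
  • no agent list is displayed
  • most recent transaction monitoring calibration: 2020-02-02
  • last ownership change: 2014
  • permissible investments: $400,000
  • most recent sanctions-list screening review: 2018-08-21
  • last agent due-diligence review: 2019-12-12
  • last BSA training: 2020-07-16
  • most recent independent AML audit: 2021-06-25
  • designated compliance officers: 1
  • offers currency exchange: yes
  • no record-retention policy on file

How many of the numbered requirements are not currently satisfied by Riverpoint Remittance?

1. condition 'offers currency exchange' holds; suspicious-activity review 167 days ago vs limit 120 → not met
2. sanctions-list screening review 1066 days ago vs limit 730 → not met
3. independent AML audit 27 days ago vs limit 30 → met
4. agent due-diligence review 588 days ago vs limit 540 → not met
5. permissible investments $400,000 < $425,000 → not met
6. days since last SAR review 32 > 29 → not met
7. agent list absent → not met
8. designated compliance officers 1 < 2 → not met
9. transaction monitoring calibration 536 days ago vs limit 540 → met
10. surety bond $10,000 < $25,000 → not met
11. record-retention policy absent → not met
12. BSA training 371 days ago vs limit 365 → not met
Not met: 10 of 12

10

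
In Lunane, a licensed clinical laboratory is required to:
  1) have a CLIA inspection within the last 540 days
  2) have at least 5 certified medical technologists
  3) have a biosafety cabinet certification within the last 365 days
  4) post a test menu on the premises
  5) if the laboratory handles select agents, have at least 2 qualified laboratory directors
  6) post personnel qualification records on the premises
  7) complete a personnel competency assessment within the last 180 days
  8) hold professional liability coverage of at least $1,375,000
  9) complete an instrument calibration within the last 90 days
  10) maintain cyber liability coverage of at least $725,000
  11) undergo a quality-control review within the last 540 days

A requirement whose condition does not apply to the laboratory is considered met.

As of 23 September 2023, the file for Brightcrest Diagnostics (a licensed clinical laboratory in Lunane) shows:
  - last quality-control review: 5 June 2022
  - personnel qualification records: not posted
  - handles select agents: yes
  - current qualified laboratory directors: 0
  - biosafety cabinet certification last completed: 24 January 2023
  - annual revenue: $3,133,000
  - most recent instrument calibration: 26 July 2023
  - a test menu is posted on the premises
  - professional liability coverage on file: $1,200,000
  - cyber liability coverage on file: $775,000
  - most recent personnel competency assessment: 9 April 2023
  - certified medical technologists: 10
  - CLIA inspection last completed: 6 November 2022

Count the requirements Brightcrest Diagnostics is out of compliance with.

1. CLIA inspection 321 days ago vs limit 540 → met
2. certified medical technologists 10 ≥ 5 → met
3. biosafety cabinet certification 242 days ago vs limit 365 → met
4. test menu present → met
5. condition 'handles select agents' holds; qualified laboratory directors 0 < 2 → not met
6. personnel qualification records absent → not met
7. personnel competency assessment 167 days ago vs limit 180 → met
8. professional liability coverage $1,200,000 < $1,375,000 → not met
9. instrument calibration 59 days ago vs limit 90 → met
10. cyber liability coverage $775,000 ≥ $725,000 → met
11. quality-control review 475 days ago vs limit 540 → met
Not met: 3 of 11

3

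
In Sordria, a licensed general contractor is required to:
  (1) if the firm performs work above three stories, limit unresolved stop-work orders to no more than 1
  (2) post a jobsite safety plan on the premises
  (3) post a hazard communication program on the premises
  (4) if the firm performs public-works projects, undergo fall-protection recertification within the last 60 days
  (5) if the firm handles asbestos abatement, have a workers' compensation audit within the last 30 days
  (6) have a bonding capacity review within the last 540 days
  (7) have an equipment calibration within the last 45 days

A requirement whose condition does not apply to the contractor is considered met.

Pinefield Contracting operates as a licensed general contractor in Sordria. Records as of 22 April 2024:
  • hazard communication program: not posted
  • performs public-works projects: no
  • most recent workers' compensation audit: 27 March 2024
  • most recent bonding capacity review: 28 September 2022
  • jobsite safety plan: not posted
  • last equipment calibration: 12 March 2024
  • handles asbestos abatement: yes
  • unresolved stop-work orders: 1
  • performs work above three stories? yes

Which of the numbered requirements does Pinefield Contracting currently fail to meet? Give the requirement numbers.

1. condition 'performs work above three stories' holds; unresolved stop-work orders 1 ≤ 1 → met
2. jobsite safety plan absent → not met
3. hazard communication program absent → not met
4. condition 'performs public-works projects' does not hold → requirement n/a → met
5. condition 'handles asbestos abatement' holds; workers' compensation audit 26 days ago vs limit 30 → met
6. bonding capacity review 572 days ago vs limit 540 → not met
7. equipment calibration 41 days ago vs limit 45 → met
Not met: 2, 3, 6

2, 3, 6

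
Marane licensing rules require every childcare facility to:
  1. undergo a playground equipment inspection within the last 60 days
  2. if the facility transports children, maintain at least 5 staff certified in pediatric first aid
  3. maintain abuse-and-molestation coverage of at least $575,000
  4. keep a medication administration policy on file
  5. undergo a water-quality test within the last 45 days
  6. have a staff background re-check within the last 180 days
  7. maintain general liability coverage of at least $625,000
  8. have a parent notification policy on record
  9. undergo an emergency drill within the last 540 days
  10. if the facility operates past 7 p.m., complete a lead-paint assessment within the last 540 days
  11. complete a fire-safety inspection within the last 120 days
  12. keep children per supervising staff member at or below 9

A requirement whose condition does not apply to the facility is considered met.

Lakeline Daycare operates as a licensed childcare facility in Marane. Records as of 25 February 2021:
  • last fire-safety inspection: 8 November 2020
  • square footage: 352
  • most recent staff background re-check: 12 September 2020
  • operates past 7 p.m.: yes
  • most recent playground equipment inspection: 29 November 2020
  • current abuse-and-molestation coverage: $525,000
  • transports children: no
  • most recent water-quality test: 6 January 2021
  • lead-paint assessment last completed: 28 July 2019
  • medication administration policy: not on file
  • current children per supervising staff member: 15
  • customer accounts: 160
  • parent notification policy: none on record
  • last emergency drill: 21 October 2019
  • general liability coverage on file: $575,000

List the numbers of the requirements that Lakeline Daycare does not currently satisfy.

1, 3, 4, 5, 7, 8, 10, 12

1. playground equipment inspection 88 days ago vs limit 60 → not met
2. condition 'transports children' does not hold → requirement n/a → met
3. abuse-and-molestation coverage $525,000 < $575,000 → not met
4. medication administration policy absent → not met
5. water-quality test 50 days ago vs limit 45 → not met
6. staff background re-check 166 days ago vs limit 180 → met
7. general liability coverage $575,000 < $625,000 → not met
8. parent notification policy absent → not met
9. emergency drill 493 days ago vs limit 540 → met
10. condition 'operates past 7 p.m.' holds; lead-paint assessment 578 days ago vs limit 540 → not met
11. fire-safety inspection 109 days ago vs limit 120 → met
12. children per supervising staff member 15 > 9 → not met
Not met: 1, 3, 4, 5, 7, 8, 10, 12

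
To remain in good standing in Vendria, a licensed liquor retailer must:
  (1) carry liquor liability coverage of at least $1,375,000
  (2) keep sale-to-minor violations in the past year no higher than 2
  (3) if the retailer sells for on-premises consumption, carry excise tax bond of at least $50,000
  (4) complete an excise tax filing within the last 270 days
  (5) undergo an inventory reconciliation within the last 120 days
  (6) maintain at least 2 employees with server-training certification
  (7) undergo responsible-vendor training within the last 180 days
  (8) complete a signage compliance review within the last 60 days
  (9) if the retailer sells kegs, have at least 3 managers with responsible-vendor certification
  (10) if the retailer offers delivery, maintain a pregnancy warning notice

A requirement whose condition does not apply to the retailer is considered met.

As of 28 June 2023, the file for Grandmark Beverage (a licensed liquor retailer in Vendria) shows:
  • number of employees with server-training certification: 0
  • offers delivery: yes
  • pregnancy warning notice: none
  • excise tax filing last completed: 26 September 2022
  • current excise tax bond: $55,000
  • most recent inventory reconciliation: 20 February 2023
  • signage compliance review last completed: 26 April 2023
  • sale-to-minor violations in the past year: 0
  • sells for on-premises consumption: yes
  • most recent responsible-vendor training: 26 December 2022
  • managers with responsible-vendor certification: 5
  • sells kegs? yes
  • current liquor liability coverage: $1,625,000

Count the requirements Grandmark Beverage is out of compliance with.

6

1. liquor liability coverage $1,625,000 ≥ $1,375,000 → met
2. sale-to-minor violations in the past year 0 ≤ 2 → met
3. condition 'sells for on-premises consumption' holds; excise tax bond $55,000 ≥ $50,000 → met
4. excise tax filing 275 days ago vs limit 270 → not met
5. inventory reconciliation 128 days ago vs limit 120 → not met
6. employees with server-training certification 0 < 2 → not met
7. responsible-vendor training 184 days ago vs limit 180 → not met
8. signage compliance review 63 days ago vs limit 60 → not met
9. condition 'sells kegs' holds; managers with responsible-vendor certification 5 ≥ 3 → met
10. condition 'offers delivery' holds; pregnancy warning notice absent → not met
Not met: 6 of 10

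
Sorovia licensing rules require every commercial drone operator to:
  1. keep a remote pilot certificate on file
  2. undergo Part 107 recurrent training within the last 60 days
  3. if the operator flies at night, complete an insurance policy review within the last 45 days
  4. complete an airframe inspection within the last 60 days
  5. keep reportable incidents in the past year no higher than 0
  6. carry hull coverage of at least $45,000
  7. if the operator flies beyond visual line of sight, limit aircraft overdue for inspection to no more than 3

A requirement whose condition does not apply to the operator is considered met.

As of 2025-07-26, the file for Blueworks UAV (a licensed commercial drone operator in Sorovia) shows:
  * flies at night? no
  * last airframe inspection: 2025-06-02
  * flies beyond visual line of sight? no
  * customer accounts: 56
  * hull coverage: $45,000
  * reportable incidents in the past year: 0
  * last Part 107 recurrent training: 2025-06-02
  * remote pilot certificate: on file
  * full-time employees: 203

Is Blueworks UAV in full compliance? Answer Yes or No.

Yes

1. remote pilot certificate present → met
2. Part 107 recurrent training 54 days ago vs limit 60 → met
3. condition 'flies at night' does not hold → requirement n/a → met
4. airframe inspection 54 days ago vs limit 60 → met
5. reportable incidents in the past year 0 ≤ 0 → met
6. hull coverage $45,000 ≥ $45,000 → met
7. condition 'flies beyond visual line of sight' does not hold → requirement n/a → met
All met.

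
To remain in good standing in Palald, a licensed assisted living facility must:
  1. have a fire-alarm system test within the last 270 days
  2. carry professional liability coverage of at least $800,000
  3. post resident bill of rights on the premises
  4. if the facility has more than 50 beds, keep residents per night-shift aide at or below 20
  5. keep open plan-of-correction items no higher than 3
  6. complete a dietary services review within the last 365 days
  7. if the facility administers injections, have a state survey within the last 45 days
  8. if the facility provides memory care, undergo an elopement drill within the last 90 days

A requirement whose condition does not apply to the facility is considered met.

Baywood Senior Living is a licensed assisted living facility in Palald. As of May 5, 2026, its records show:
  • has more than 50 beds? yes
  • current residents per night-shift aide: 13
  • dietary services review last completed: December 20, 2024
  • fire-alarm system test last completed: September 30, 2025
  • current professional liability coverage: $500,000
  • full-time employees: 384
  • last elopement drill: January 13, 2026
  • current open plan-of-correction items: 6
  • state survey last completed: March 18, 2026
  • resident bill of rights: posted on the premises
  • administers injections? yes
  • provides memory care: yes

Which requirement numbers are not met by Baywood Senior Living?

1. fire-alarm system test 217 days ago vs limit 270 → met
2. professional liability coverage $500,000 < $800,000 → not met
3. resident bill of rights present → met
4. condition 'has more than 50 beds' holds; residents per night-shift aide 13 ≤ 20 → met
5. open plan-of-correction items 6 > 3 → not met
6. dietary services review 501 days ago vs limit 365 → not met
7. condition 'administers injections' holds; state survey 48 days ago vs limit 45 → not met
8. condition 'provides memory care' holds; elopement drill 112 days ago vs limit 90 → not met
Not met: 2, 5, 6, 7, 8

2, 5, 6, 7, 8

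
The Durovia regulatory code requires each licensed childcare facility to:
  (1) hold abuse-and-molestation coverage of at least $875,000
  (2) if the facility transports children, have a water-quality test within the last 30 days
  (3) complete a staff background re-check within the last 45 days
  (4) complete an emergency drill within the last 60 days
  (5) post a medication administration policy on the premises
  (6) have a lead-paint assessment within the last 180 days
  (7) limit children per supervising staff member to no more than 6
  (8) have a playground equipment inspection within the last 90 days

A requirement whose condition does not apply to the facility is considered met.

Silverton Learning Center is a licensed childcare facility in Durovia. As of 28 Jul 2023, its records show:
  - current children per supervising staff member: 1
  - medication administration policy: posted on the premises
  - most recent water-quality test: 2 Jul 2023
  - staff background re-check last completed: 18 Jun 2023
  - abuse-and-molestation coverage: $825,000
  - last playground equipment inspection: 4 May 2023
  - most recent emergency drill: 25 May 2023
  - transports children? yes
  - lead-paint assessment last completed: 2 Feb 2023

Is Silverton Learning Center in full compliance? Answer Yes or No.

No

1. abuse-and-molestation coverage $825,000 < $875,000 → not met
2. condition 'transports children' holds; water-quality test 26 days ago vs limit 30 → met
3. staff background re-check 40 days ago vs limit 45 → met
4. emergency drill 64 days ago vs limit 60 → not met
5. medication administration policy present → met
6. lead-paint assessment 176 days ago vs limit 180 → met
7. children per supervising staff member 1 ≤ 6 → met
8. playground equipment inspection 85 days ago vs limit 90 → met
Not met: 1, 4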